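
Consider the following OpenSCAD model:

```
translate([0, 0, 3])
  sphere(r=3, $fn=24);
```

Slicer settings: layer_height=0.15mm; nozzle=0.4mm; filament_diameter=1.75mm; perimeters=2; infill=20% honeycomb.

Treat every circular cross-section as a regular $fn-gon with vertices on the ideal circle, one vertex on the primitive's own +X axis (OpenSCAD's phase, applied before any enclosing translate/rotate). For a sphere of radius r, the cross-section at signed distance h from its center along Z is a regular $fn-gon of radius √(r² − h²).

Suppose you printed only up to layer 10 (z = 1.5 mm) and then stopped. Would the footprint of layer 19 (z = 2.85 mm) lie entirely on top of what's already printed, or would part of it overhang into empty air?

part overhangs

Compare the two slices. At z = 1.5: the r=3 sphere slices to a regular 24-gon of circumradius 2.598 (√(r²−h²) with h=1.5 from center) (area = (24/2)·2.598²·sin(360°/24) = 20.96 mm²). At z = 2.85: the r=3 sphere slices to a regular 24-gon of circumradius 2.996 (√(r²−h²) with h=0.15 from center) (area = (24/2)·2.996²·sin(360°/24) = 27.88 mm²). Checking containment: at z = 2.85 the cross-section extends beyond the z = 1.5 cross-section by about 6.92 mm².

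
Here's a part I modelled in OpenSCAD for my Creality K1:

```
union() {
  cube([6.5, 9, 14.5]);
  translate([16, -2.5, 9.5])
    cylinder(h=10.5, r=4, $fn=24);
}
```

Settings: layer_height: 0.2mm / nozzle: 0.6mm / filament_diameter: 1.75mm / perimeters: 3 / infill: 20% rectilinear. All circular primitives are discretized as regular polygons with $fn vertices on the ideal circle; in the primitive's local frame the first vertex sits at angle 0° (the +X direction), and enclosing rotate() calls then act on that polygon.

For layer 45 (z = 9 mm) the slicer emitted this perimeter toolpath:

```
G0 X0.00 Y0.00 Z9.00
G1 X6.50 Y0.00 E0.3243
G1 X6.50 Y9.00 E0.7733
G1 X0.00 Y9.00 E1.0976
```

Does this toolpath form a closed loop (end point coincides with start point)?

no

Start point (G0): (0.00, 0.00). End point (last G1): the path does not return to the start — open.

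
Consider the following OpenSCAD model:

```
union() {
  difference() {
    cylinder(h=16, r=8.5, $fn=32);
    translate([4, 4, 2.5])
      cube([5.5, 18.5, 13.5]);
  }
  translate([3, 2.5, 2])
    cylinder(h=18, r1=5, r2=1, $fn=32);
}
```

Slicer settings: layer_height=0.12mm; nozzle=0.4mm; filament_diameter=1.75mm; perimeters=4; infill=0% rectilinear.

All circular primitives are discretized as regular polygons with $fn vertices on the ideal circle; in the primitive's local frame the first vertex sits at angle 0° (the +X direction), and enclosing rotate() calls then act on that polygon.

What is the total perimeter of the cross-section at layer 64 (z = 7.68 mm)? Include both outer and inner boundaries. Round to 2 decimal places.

54.06 mm

At z = 7.68 mm: the cylinder: section is a regular 32-gon, circumradius r=8.5 (perimeter = 2·32·8.500·sin(180°/32) = 53.32 mm); the 5.5×18.5 cube at (4, 4) contributes its full rectangle (perimeter 48.00 mm); After the difference (first − rest): starting from the r=8.5 cylinder, the 5.5×18.5 cube at (4, 4) partially overlaps it — only the 7.21 mm² overlap (of its 101.75 mm²) is removed, clipping the outline — boundary = 55.26 mm; the cone at (3, 2.5) (r1=5→r2=1) has section circumradius 3.738 here — a regular 32-gon (perimeter = 2·32·3.738·sin(180°/32) = 23.45 mm); Combining (union): the regions partially overlap (shared area 40.32 mm²), so the edge portions inside another operand are dropped and the merged outline is re-measured after clipping — boundary = 54.06 mm. Overall, the cross-section is a single solid region. Total boundary length (outer) = 54.06 mm.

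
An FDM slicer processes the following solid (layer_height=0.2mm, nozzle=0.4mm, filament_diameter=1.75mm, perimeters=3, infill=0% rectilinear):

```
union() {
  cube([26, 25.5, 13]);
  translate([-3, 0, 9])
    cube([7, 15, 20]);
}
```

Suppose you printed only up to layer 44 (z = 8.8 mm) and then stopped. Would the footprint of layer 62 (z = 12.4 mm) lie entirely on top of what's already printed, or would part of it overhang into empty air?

part overhangs

Compare the two slices. At z = 8.8: the 26×25.5 cube contributes its full rectangle (area 663.00 mm²); the cube at (-3, 0) is absent (z outside [9, 29]); Taking the union: only the 26×25.5 cube is present, so the union is just that shape — area = 663.00 mm². At z = 12.4: the cube (footprint 26×25.5) is included at this height (area 663.00 mm²); the 7×15 cube at (-3, 0) contributes its full rectangle (area 105.00 mm²); Taking the union: the regions partially overlap — summed areas 768.00 mm² minus the doubly-counted overlap 60.00 mm² gives 708.00 mm² — area = 708.00 mm². Checking containment: at z = 12.4 the cross-section extends beyond the z = 8.8 cross-section by about 45.00 mm².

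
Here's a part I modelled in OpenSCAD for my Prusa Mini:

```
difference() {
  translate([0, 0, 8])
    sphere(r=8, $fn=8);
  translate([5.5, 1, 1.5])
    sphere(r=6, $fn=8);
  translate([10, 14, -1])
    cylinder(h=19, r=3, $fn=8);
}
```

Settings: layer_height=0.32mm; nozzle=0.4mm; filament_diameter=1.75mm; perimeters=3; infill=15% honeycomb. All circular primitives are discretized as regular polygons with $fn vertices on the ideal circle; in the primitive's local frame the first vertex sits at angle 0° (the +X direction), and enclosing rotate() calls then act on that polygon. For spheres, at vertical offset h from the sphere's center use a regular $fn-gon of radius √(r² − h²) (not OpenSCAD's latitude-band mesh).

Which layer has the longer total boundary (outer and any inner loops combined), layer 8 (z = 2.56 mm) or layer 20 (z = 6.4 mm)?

layer 20 (z = 6.4 mm)

Layer 8 (z = 2.56): the sphere: section is a regular 8-gon, circumradius = √(r²−h²) = √(8²−5.44²) = 5.866 (perimeter = 2·8·5.866·sin(180°/8) = 35.92 mm); the r=6 sphere at (5.5, 1) slices to a regular 8-gon of circumradius 5.906 (√(r²−h²) with h=1.06 from center) (perimeter = 2·8·5.906·sin(180°/8) = 36.16 mm); the cylinder at (10, 14): section is a regular 8-gon, circumradius r=3 (perimeter = 2·8·3.000·sin(180°/8) = 18.37 mm); Subtracting the remaining from the first: starting from the r=8 sphere, the r=6 sphere at (5.5, 1) partially overlaps it — only the 38.29 mm² overlap (of its 98.65 mm²) is removed, clipping the outline; the r=3 cylinder at (10, 14) misses the remaining region (no effect) — boundary = 35.83 mm. So its perimeter = 35.83 mm. Layer 20 (z = 6.4): the sphere: section is a regular 8-gon, circumradius = √(r²−h²) = √(8²−1.6²) = 7.838 (perimeter = 2·8·7.838·sin(180°/8) = 47.99 mm); the sphere at (5.5, 1): section is a regular 8-gon, circumradius = √(r²−h²) = √(6²−4.9²) = 3.463 (perimeter = 2·8·3.463·sin(180°/8) = 21.20 mm); the r=3 cylinder at (10, 14) contributes a regular 8-gon of circumradius 3 (perimeter = 2·8·3.000·sin(180°/8) = 18.37 mm); Taking the first minus the rest: starting from the r=8 sphere, the r=6 sphere at (5.5, 1) partially overlaps it — only the 27.28 mm² overlap (of its 33.91 mm²) is removed, clipping the outline; the r=3 cylinder at (10, 14) misses the remaining region (no effect) — boundary = 54.44 mm. So its perimeter = 54.44 mm. Layer 20 is larger (54.44 vs 35.83 mm).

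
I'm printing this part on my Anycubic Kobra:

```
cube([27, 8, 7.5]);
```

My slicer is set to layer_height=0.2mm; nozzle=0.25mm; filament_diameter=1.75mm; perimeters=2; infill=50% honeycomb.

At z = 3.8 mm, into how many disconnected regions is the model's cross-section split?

At z = 3.8 mm: the cube (footprint 27×8) is included at this height. The result has 1 disconnected region.

1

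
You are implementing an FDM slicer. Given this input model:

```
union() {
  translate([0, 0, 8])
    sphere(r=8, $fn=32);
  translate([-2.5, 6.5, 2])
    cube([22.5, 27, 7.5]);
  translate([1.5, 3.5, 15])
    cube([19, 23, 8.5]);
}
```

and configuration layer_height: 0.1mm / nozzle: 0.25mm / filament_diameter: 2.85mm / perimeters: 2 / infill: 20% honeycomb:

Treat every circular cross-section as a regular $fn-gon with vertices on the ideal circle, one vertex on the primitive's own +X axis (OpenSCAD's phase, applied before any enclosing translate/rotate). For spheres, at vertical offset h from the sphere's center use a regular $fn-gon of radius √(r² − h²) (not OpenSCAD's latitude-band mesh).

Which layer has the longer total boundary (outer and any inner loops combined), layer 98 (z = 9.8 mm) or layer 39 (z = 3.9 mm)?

layer 39 (z = 3.9 mm)

Layer 98 (z = 9.8): the r=8 sphere contributes a regular 32-gon of circumradius √(8²−1.8²) = 7.795 (perimeter = 2·32·7.795·sin(180°/32) = 48.90 mm); the cube at (-2.5, 6.5) does not reach this height (z outside [2, 9.5]); the cube at (1.5, 3.5) does not reach this height (z outside [15, 23.5]); Combining (union): only the r=8 sphere is present, so the union is just that shape — boundary = 48.90 mm. So its perimeter = 48.90 mm. Layer 39 (z = 3.9): the r=8 sphere contributes a regular 32-gon of circumradius √(8²−4.1²) = 6.869 (perimeter = 2·32·6.869·sin(180°/32) = 43.09 mm); the cube at (-2.5, 6.5) is present — its section is the full 22.5×27 rectangle (perimeter 99.00 mm); the cube at (1.5, 3.5) does not reach this height (z outside [15, 23.5]); Taking the union: the regions partially overlap (shared area 1.00 mm²), so the edge portions inside another operand are dropped and the merged outline is re-measured after clipping — boundary = 133.52 mm. So its perimeter = 133.52 mm. Layer 39 is larger (133.52 vs 48.90 mm).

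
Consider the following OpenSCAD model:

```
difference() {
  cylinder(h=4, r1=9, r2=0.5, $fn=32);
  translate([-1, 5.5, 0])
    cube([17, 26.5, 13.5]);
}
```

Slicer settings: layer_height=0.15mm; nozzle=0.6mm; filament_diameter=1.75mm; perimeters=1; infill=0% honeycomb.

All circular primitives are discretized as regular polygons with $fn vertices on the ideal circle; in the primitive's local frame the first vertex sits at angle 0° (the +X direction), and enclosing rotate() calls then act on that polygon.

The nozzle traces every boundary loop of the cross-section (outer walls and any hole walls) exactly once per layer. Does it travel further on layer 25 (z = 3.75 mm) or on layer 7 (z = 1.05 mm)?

layer 7 (z = 1.05 mm)

Layer 25 (z = 3.75): the cone: at t=0.938 of its height the radius interpolates to r₁+(r₂−r₁)t = 1.031, giving a regular 32-gon of that circumradius (perimeter = 2·32·1.031·sin(180°/32) = 6.47 mm); the cube at (-1, 5.5) is present — its section is the full 17×26.5 rectangle (perimeter 87.00 mm); Taking the first minus the rest: starting from the cone, the 17×26.5 cube at (-1, 5.5) misses the remaining region (no effect) — boundary = 6.47 mm. So its perimeter = 6.47 mm. Layer 7 (z = 1.05): the cone contributes a regular 32-gon of circumradius 6.769 (interpolated between r1=9 and r2=0.5 at t=0.263) (perimeter = 2·32·6.769·sin(180°/32) = 42.46 mm); the cube at (-1, 5.5) is present — its section is the full 17×26.5 rectangle (perimeter 87.00 mm); Subtracting the remaining from the first: starting from the cone, the 17×26.5 cube at (-1, 5.5) partially overlaps it — only the 4.54 mm² overlap (of its 450.50 mm²) is removed, clipping the outline — boundary = 43.36 mm. So its perimeter = 43.36 mm. Layer 7 is larger (43.36 vs 6.47 mm).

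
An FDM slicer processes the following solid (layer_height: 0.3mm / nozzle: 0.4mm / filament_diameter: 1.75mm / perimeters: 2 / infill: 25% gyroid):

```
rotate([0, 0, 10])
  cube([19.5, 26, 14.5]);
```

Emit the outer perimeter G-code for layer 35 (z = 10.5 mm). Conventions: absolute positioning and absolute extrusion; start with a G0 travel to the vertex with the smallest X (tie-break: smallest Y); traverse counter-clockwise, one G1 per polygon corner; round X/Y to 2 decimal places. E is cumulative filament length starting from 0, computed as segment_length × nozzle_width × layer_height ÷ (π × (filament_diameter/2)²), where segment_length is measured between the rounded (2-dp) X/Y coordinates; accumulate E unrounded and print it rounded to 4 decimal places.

At z = 10.5 mm: the cube (footprint 19.5×26) is included at this height; (whole slice rotated 10° about Z — lengths, areas and connectivity unchanged). The outline is a single polygon with 4 vertices. Extrusion per mm of travel: 0.4 × 0.3 / (π × 0.875²) = 0.049890. Accumulating E over each segment gives final E = 4.5395.

G0 X-4.51 Y25.61 Z10.50
G1 X0.00 Y0.00 E1.2973
G1 X19.20 Y3.39 E2.2701
G1 X14.69 Y28.99 E3.5669
G1 X-4.51 Y25.61 E4.5395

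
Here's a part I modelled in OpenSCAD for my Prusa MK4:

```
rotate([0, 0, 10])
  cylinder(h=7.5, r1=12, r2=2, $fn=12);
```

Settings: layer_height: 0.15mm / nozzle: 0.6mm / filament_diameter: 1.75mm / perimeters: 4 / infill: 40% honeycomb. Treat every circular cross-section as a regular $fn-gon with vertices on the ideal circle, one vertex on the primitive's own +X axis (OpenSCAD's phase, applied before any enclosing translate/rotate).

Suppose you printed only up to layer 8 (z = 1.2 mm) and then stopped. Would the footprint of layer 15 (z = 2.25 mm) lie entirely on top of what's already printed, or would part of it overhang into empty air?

Compare the two slices. At z = 1.2: the cone: at t=0.160 of its height the radius interpolates to r₁+(r₂−r₁)t = 10.400, giving a regular 12-gon of that circumradius (area = (12/2)·10.400²·sin(360°/12) = 324.48 mm²); (rotated 10° about Z; rotation is an isometry so areas/perimeters/island counts are preserved). At z = 2.25: the cone: at t=0.300 of its height the radius interpolates to r₁+(r₂−r₁)t = 9.000, giving a regular 12-gon of that circumradius (area = (12/2)·9.000²·sin(360°/12) = 243.00 mm²); (whole slice rotated 10° about Z — lengths, areas and connectivity unchanged). Checking containment: the cross-section at z = 2.25 is a subset of the cross-section at z = 1.2.

entirely on top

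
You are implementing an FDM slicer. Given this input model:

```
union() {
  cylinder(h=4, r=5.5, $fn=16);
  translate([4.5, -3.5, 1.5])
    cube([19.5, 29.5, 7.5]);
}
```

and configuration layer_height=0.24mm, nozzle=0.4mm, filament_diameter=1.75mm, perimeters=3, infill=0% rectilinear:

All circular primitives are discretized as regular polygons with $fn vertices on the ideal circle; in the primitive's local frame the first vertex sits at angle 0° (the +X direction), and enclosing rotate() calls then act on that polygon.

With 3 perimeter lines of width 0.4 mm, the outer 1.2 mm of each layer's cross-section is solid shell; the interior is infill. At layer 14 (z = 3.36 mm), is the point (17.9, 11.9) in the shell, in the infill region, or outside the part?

At z = 3.36 mm: the r=5.5 cylinder contributes a regular 16-gon of circumradius 5.5; the cube at (4.5, -3.5) (footprint 19.5×29.5) is included at this height; Taking the union: the regions partially overlap (shared area 3.83 mm²), so overlapping operands fuse into one piece — 1 connected region. Overall, the cross-section is a single solid region. The nearest boundary edge runs (24.00, 26.00)→(24.00, -3.50); distance from the point to it = 6.10 mm. The point is inside the cross-section and 6.10 mm from the nearest boundary — more than the 1.2 mm shell width (3 × 0.4), so it's in the infill interior.

infill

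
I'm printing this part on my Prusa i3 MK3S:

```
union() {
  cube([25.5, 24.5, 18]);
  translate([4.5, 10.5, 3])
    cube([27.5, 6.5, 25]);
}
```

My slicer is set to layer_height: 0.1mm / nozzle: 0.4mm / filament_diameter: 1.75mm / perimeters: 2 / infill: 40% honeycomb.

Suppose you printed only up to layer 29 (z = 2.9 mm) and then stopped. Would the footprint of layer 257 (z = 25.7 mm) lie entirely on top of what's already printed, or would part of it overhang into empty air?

part overhangs

Compare the two slices. At z = 2.9: the cube (footprint 25.5×24.5) is included at this height (area 624.75 mm²); the cube at (4.5, 10.5) does not reach this height (z outside [3, 28]); Merging all regions: only the 25.5×24.5 cube is present, so the union is just that shape — area = 624.75 mm². At z = 25.7: the cube does not reach this height (z outside [0, 18]); the 27.5×6.5 cube at (4.5, 10.5) contributes its full rectangle (area 178.75 mm²); Merging all regions: only the 27.5×6.5 cube at (4.5, 10.5) is present, so the union is just that shape — area = 178.75 mm². Checking containment: at z = 25.7 the cross-section extends beyond the z = 2.9 cross-section by about 42.25 mm².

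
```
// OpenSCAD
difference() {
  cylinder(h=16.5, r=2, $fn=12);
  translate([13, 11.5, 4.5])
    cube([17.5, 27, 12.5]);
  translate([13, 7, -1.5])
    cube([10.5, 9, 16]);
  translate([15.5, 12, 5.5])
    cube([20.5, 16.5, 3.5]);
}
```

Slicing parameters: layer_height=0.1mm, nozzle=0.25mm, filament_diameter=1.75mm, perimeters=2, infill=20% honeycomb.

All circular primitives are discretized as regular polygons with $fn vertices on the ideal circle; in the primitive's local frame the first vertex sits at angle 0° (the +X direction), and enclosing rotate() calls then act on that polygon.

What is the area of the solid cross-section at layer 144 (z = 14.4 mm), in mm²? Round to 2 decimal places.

At z = 14.4 mm: the r=2 cylinder gives a regular 12-gon of circumradius 2 (constant along its height) (area = (12/2)·2.000²·sin(360°/12) = 12.00 mm²); the 17.5×27 cube at (13, 11.5) contributes its full rectangle (area 472.50 mm²); the 10.5×9 cube at (13, 7) contributes its full rectangle (area 94.50 mm²); the cube at (15.5, 12) does not reach this height (z outside [5.5, 9]); Subtracting the remaining from the first: starting from the r=2 cylinder (12.00 mm²), the 17.5×27 cube at (13, 11.5) misses the remaining region (no effect); the 10.5×9 cube at (13, 7) misses the remaining region (no effect) — area = 12.00 mm². Overall, the cross-section is a single solid region. Net area = 12.00 mm².

12.00 mm²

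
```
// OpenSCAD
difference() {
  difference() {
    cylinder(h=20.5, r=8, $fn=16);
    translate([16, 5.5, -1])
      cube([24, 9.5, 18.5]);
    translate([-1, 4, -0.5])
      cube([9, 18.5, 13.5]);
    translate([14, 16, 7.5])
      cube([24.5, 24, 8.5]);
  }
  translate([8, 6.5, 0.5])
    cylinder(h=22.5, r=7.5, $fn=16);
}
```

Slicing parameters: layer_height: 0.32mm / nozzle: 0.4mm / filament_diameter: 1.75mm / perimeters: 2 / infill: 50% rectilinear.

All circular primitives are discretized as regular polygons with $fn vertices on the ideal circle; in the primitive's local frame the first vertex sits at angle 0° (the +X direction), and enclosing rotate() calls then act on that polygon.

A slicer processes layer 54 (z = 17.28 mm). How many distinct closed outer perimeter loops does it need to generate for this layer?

At z = 17.28 mm: the r=8 cylinder contributes a regular 16-gon of circumradius 8; the cube at (16, 5.5) is present — its section is the full 24×9.5 rectangle; the cube at (-1, 4) does not reach this height (z outside [-0.5, 13]); the cube at (14, 16) does not reach this height (z outside [7.5, 16]); Taking the first minus the rest: starting from the r=8 cylinder, the 24×9.5 cube at (16, 5.5) misses the remaining region (no effect) — 1 connected region; the r=7.5 cylinder at (8, 6.5) contributes a regular 16-gon of circumradius 7.5; Taking the first minus the rest: starting from that combined region, the r=7.5 cylinder at (8, 6.5) partially overlaps it — only the 39.03 mm² overlap (of its 172.21 mm²) is removed, clipping the outline — 1 connected region. The result has 1 disconnected region.

1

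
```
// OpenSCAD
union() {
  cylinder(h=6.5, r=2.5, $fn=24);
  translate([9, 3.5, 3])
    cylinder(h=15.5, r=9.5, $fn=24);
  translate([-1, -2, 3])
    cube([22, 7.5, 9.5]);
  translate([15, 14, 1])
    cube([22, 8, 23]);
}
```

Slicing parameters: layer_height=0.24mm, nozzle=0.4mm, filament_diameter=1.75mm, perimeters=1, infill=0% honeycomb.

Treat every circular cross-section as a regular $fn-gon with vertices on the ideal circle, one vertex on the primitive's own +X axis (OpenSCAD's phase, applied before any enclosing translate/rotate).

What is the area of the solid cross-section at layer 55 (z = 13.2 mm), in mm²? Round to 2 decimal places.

456.30 mm²

At z = 13.2 mm: the cylinder is absent (z outside [0, 6.5]); the cylinder at (9, 3.5): section is a regular 24-gon, circumradius r=9.5 (area = (24/2)·9.500²·sin(360°/24) = 280.30 mm²); the cube at (-1, -2) does not reach this height (z outside [3, 12.5]); the cube at (15, 14) is present — its section is the full 22×8 rectangle (area 176.00 mm²); Merging all regions: the 2 present regions are separate (no shared area or edge), so areas and boundary lengths simply add and each stays a separate island — area = 456.30 mm². Overall, the cross-section has 2 separate islands. Net area = 456.30 mm².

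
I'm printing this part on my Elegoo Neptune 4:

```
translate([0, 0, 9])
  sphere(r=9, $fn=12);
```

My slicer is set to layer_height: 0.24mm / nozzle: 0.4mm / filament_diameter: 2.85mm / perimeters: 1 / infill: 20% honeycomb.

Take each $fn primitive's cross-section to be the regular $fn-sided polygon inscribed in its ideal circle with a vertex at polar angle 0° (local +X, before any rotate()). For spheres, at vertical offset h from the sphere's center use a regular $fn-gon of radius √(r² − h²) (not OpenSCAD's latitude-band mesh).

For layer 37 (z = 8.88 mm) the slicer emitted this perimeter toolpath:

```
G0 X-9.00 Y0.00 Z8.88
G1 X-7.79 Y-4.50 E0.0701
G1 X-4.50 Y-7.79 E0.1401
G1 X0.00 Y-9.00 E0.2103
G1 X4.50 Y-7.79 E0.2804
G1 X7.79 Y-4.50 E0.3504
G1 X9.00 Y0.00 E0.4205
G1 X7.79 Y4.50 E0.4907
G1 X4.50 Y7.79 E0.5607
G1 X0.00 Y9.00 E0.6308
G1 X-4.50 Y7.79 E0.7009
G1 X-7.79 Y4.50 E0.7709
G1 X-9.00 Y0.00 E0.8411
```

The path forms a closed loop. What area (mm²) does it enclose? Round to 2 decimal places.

242.87 mm²

Apply the shoelace formula to the sequence of (X, Y) vertices; enclosed area = 242.87 mm².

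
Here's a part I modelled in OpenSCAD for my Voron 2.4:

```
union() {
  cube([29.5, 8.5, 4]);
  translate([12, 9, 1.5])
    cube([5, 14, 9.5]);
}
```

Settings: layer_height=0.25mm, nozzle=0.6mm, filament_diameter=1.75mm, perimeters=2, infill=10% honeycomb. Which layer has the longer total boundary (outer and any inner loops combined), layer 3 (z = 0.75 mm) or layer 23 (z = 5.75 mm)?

Layer 3 (z = 0.75): the 29.5×8.5 cube contributes its full rectangle (perimeter 76.00 mm); the cube at (12, 9) does not reach this height (z outside [1.5, 11]); Merging all regions: only the 29.5×8.5 cube is present, so the union is just that shape — boundary = 76.00 mm. So its perimeter = 76.00 mm. Layer 23 (z = 5.75): the cube is absent (z outside [0, 4]); the 5×14 cube at (12, 9) contributes its full rectangle (perimeter 38.00 mm); Merging all regions: only the 5×14 cube at (12, 9) is present, so the union is just that shape — boundary = 38.00 mm. So its perimeter = 38.00 mm. Layer 3 is larger (76.00 vs 38.00 mm).

layer 3 (z = 0.75 mm)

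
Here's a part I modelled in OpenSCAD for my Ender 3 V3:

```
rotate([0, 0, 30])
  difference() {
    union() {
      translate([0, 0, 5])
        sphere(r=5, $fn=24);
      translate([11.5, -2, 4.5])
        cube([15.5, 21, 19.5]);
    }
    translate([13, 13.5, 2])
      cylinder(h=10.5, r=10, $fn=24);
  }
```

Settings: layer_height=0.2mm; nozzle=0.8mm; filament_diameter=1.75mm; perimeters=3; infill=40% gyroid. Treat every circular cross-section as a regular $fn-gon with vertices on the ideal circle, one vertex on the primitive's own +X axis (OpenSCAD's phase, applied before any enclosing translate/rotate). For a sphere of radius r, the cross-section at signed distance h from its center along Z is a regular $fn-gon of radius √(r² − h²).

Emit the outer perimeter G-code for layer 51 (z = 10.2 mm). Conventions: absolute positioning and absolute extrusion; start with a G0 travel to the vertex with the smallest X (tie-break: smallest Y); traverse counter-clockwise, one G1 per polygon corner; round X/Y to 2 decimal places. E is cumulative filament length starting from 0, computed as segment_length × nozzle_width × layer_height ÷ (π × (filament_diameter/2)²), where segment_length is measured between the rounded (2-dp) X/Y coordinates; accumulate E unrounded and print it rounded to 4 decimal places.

G0 X8.11 Y8.95 Z10.20
G1 X10.96 Y4.02 E0.3788
G1 X24.38 Y11.77 E1.4097
G1 X13.88 Y29.95 E2.8062
G1 X8.93 Y27.09 E3.1865
G1 X9.51 Y26.85 E3.2283
G1 X11.58 Y25.26 E3.4019
G1 X13.17 Y23.19 E3.5755
G1 X14.17 Y20.78 E3.7491
G1 X14.51 Y18.19 E3.9228
G1 X14.17 Y15.60 E4.0966
G1 X13.17 Y13.19 E4.2702
G1 X11.58 Y11.12 E4.4438
G1 X9.51 Y9.53 E4.6174
G1 X8.11 Y8.95 E4.7182

At z = 10.2 mm: the sphere does not reach this height (|z−center|=5.200 > r=5); the 15.5×21 cube at (11.5, -2) contributes its full rectangle; Merging all regions: only the 15.5×21 cube at (11.5, -2) is present, so the union is just that shape — 1 connected region; the r=10 cylinder at (13, 13.5) contributes a regular 24-gon of circumradius 10; Taking the first minus the rest: starting from the result so far, the r=10 cylinder at (13, 13.5) partially overlaps it — only the 152.51 mm² overlap (of its 310.58 mm²) is removed, clipping the outline — 1 connected region; (rotated 30° about Z; rotation is an isometry so areas/perimeters/island counts are preserved). The outline is a single polygon with 14 vertices. Extrusion per mm of travel: 0.8 × 0.2 / (π × 0.875²) = 0.066520. Accumulating E over each segment gives final E = 4.7182.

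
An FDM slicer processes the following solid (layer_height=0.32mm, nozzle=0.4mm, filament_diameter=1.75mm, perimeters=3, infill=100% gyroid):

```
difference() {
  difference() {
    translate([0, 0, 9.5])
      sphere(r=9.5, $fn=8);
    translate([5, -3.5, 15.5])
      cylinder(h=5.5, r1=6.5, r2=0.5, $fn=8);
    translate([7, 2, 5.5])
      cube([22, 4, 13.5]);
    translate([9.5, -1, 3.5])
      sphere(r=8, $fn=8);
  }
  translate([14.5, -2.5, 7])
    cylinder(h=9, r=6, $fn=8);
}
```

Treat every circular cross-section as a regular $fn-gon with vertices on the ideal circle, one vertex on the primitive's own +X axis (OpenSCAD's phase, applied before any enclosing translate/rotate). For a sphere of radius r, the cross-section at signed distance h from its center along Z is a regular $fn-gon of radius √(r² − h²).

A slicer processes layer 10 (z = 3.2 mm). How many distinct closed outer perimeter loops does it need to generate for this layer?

At z = 3.2 mm: the r=9.5 sphere contributes a regular 8-gon of circumradius √(9.5²−6.3²) = 7.111; the cone at (5, -3.5) does not reach this height (z outside [15.5, 21]); the cube at (7, 2) does not reach this height (z outside [5.5, 19]); the sphere at (9.5, -1): section is a regular 8-gon, circumradius = √(r²−h²) = √(8²−0.3²) = 7.994; After the difference (first − rest): starting from the r=9.5 sphere, the r=8 sphere at (9.5, -1) partially overlaps it — only the 35.48 mm² overlap (of its 180.76 mm²) is removed, clipping the outline — 1 connected region; the cylinder at (14.5, -2.5) does not reach this height (z outside [7, 16]); Taking the first minus the rest: none of the subtracted shapes is present at this height, so the result so far is unchanged — 1 connected region. The result has 1 disconnected region.

1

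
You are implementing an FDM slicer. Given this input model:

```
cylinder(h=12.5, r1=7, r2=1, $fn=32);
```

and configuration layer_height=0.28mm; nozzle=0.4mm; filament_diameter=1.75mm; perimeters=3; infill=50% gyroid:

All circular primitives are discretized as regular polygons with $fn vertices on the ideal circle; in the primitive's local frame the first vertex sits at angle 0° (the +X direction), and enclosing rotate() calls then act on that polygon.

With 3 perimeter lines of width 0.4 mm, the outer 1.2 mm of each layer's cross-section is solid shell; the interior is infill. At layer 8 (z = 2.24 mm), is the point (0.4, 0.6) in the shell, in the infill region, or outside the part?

infill

At z = 2.24 mm: the cone contributes a regular 32-gon of circumradius 5.925 (interpolated between r1=7 and r2=1 at t=0.179). Overall, the cross-section is a single solid region. The nearest boundary edge runs (3.29, 4.93)→(2.27, 5.47); distance from the point to it = 5.18 mm. The point is inside the cross-section and 5.18 mm from the nearest boundary — more than the 1.2 mm shell width (3 × 0.4), so it's in the infill interior.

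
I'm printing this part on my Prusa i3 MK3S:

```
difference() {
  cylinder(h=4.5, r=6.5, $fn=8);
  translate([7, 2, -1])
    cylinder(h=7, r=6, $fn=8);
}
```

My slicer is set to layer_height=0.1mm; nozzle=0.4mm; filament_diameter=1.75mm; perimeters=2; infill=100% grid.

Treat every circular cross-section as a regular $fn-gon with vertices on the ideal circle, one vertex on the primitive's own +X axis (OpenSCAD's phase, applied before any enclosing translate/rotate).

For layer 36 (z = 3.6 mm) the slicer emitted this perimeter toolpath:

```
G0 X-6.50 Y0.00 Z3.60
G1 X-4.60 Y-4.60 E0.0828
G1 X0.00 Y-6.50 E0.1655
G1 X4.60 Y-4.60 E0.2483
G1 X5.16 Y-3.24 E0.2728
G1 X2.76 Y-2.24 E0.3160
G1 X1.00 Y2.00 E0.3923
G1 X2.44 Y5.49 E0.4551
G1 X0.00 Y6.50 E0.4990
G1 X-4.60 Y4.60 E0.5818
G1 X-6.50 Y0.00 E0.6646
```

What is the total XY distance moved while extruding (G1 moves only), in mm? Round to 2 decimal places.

39.96 mm

Sum the Euclidean lengths of each G1 segment: total = 39.96 mm.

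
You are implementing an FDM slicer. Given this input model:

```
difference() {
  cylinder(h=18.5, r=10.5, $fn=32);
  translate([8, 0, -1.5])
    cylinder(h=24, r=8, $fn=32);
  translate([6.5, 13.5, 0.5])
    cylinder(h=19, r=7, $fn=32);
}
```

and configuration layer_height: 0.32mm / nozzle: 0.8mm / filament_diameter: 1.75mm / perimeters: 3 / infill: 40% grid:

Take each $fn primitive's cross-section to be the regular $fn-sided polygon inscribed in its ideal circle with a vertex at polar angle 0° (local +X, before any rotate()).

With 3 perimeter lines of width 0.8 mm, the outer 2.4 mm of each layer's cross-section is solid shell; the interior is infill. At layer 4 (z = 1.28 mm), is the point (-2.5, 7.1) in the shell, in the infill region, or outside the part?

infill

At z = 1.28 mm: the cylinder: section is a regular 32-gon, circumradius r=10.5; the r=8 cylinder at (8, 0) gives a regular 32-gon of circumradius 8 (constant along its height); the r=7 cylinder at (6.5, 13.5) contributes a regular 32-gon of circumradius 7; Taking the first minus the rest: starting from the r=10.5 cylinder, the r=8 cylinder at (8, 0) partially overlaps it — only the 121.33 mm² overlap (of its 199.77 mm²) is removed, clipping the outline; the r=7 cylinder at (6.5, 13.5) partially overlaps it — only the 11.22 mm² overlap (of its 152.95 mm²) is removed, clipping the outline — 1 connected region. Overall, the cross-section is a single solid region. The nearest boundary edge runs (-4.02, 9.70)→(-2.05, 10.30); distance from the point to it = 2.93 mm. The point is inside the cross-section and 2.93 mm from the nearest boundary — more than the 2.4 mm shell width (3 × 0.8), so it's in the infill interior.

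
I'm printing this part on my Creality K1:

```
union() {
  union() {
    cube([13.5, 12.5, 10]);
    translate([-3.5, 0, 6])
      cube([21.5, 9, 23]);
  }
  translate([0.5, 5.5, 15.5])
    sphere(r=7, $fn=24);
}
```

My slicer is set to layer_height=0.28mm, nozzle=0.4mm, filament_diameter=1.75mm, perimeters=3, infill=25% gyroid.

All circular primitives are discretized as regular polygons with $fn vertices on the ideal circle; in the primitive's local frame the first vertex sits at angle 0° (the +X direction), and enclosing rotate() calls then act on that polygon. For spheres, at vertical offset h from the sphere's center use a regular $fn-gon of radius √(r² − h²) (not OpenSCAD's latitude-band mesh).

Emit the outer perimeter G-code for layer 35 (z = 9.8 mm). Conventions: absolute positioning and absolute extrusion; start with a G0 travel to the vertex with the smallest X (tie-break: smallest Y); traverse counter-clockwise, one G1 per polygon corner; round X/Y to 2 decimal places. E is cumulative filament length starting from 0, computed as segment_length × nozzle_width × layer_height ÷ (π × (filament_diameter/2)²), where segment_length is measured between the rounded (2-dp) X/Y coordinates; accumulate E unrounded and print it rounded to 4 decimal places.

At z = 9.8 mm: the 13.5×12.5 cube contributes its full rectangle; the 21.5×9 cube at (-3.5, 0) contributes its full rectangle; Merging all regions: the regions partially overlap (shared area 121.50 mm²), so overlapping operands fuse into one piece — 1 connected region; the r=7 sphere at (0.5, 5.5) contributes a regular 24-gon of circumradius √(7²−5.7²) = 4.063; Taking the union: the regions partially overlap (shared area 50.77 mm²), so overlapping operands fuse into one piece — 1 connected region. The outline is a single polygon with 14 vertices. Extrusion per mm of travel: 0.4 × 0.28 / (π × 0.875²) = 0.046564. Accumulating E over each segment gives final E = 3.1476.

G0 X-3.56 Y5.50 Z9.80
G1 X-3.50 Y5.02 E0.0225
G1 X-3.50 Y0.00 E0.2563
G1 X18.00 Y0.00 E1.2574
G1 X18.00 Y9.00 E1.6765
G1 X13.50 Y9.00 E1.8860
G1 X13.50 Y12.50 E2.0490
G1 X0.00 Y12.50 E2.6776
G1 X0.00 Y9.50 E2.8173
G1 X-0.55 Y9.42 E2.8432
G1 X-1.53 Y9.02 E2.8925
G1 X-1.56 Y9.00 E2.8942
G1 X-3.50 Y9.00 E2.9845
G1 X-3.50 Y5.98 E3.1251
G1 X-3.56 Y5.50 E3.1476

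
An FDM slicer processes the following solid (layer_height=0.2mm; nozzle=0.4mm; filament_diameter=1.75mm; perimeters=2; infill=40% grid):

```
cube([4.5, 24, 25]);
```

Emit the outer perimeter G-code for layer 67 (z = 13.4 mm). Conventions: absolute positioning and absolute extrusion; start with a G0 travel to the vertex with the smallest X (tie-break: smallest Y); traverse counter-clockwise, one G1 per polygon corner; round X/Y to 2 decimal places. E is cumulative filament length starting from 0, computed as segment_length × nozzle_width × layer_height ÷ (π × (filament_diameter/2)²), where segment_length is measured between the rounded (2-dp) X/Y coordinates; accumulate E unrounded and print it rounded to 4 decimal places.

G0 X0.00 Y0.00 Z13.40
G1 X4.50 Y0.00 E0.1497
G1 X4.50 Y24.00 E0.9479
G1 X0.00 Y24.00 E1.0976
G1 X0.00 Y0.00 E1.8958

At z = 13.4 mm: the cube is present — its section is the full 4.5×24 rectangle. The outline is a single polygon with 4 vertices. Extrusion per mm of travel: 0.4 × 0.2 / (π × 0.875²) = 0.033260. Accumulating E over each segment gives final E = 1.8958.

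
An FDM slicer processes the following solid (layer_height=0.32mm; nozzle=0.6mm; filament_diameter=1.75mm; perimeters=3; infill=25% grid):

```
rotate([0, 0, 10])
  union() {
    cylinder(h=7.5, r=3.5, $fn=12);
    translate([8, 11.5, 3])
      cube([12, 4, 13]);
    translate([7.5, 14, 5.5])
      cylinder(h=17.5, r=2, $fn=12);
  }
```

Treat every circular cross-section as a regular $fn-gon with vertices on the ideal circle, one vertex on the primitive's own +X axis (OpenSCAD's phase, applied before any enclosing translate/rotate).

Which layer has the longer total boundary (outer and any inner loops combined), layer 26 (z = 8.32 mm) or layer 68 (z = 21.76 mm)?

Layer 26 (z = 8.32): the cylinder is absent (z outside [0, 7.5]); the 12×4 cube at (8, 11.5) contributes its full rectangle (perimeter 32.00 mm); the cylinder at (7.5, 14): section is a regular 12-gon, circumradius r=2 (perimeter = 2·12·2.000·sin(180°/12) = 12.42 mm); Combining (union): the regions partially overlap (shared area 3.89 mm²), so the edge portions inside another operand are dropped and the merged outline is re-measured after clipping — boundary = 35.99 mm; (whole slice rotated 10° about Z — lengths, areas and connectivity unchanged). So its perimeter = 35.99 mm. Layer 68 (z = 21.76): the cylinder is not intersected at this z (z outside [0, 7.5]); the cube at (8, 11.5) is absent (z outside [3, 16]); the cylinder at (7.5, 14): section is a regular 12-gon, circumradius r=2 (perimeter = 2·12·2.000·sin(180°/12) = 12.42 mm); Taking the union: only the r=2 cylinder at (7.5, 14) is present, so the union is just that shape — boundary = 12.42 mm; (whole slice rotated 10° about Z — lengths, areas and connectivity unchanged). So its perimeter = 12.42 mm. Layer 26 is larger (35.99 vs 12.42 mm).

layer 26 (z = 8.32 mm)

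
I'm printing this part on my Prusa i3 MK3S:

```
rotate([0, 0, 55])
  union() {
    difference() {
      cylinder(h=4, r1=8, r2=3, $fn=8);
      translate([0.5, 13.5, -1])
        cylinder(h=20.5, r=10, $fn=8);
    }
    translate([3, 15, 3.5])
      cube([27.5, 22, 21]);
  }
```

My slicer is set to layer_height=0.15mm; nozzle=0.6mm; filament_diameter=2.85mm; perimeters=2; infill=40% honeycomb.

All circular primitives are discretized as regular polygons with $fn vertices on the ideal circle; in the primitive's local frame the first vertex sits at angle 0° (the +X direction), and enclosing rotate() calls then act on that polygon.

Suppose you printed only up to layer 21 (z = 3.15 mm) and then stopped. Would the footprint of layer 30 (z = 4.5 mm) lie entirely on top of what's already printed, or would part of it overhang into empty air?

part overhangs

Compare the two slices. At z = 3.15: the cone contributes a regular 8-gon of circumradius 4.062 (interpolated between r1=8 and r2=3 at t=0.787) (area = (8/2)·4.062²·sin(360°/8) = 46.68 mm²); the r=10 cylinder at (0.5, 13.5) gives a regular 8-gon of circumradius 10 (constant along its height) (area = (8/2)·10.000²·sin(360°/8) = 282.84 mm²); Subtracting the remaining from the first: starting from the cone (46.68 mm²), the r=10 cylinder at (0.5, 13.5) partially overlaps it — only the 0.33 mm² overlap (of its 282.84 mm²) is removed, clipping the outline — area = 46.35 mm²; the cube at (3, 15) is absent (z outside [3.5, 24.5]); Merging all regions: only the result so far is present, so the union is just that shape — area = 46.35 mm²; (rotated 55° about Z; rotation is an isometry so areas/perimeters/island counts are preserved). At z = 4.5: the cone is absent (z outside [0, 4]); the r=10 cylinder at (0.5, 13.5) gives a regular 8-gon of circumradius 10 (constant along its height) (area = (8/2)·10.000²·sin(360°/8) = 282.84 mm²); Taking the first minus the rest: the first operand is absent here, so nothing remains; the cube at (3, 15) (footprint 27.5×22) is included at this height (area 605.00 mm²); Combining (union): only the 27.5×22 cube at (3, 15) is present, so the union is just that shape — area = 605.00 mm²; (rotated 55° about Z; rotation is an isometry so areas/perimeters/island counts are preserved). Checking containment: at z = 4.5 the cross-section extends beyond the z = 3.15 cross-section by about 605.00 mm².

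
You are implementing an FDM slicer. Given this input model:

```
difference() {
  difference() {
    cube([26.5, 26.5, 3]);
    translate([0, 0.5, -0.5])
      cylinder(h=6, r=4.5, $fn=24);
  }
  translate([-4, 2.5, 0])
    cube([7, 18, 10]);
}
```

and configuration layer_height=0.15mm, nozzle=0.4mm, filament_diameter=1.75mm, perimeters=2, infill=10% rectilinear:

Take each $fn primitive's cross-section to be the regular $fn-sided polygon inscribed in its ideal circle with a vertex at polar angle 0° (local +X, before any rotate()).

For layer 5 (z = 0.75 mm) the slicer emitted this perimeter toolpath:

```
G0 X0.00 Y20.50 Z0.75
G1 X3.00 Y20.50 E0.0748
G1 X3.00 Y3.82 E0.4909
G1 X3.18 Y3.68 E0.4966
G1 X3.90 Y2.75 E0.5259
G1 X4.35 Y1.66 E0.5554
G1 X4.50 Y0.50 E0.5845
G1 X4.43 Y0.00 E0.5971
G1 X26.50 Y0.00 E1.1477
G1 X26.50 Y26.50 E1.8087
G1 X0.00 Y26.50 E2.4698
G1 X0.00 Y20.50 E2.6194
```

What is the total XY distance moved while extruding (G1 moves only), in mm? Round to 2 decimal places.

105.01 mm

Sum the Euclidean lengths of each G1 segment: total = 105.01 mm.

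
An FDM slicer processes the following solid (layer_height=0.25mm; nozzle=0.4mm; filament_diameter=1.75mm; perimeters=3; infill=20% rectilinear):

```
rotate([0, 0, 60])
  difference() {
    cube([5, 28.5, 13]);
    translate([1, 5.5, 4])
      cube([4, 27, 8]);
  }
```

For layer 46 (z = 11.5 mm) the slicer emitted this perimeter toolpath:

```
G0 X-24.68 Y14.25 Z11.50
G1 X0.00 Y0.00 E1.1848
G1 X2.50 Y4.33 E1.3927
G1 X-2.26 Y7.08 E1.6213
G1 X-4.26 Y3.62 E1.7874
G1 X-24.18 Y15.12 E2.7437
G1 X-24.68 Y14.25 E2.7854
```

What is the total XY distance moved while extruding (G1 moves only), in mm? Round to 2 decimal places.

Sum the Euclidean lengths of each G1 segment: total = 67.00 mm.

67.00 mm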